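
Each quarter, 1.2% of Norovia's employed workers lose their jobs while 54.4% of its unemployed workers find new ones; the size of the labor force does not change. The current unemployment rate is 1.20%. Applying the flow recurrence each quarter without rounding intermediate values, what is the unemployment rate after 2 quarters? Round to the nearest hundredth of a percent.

With a fixed labor force, u_{t+1} = u_t + s·(1−u_t) − f·u_t = u_t·(1−s−f) + s.
Here 1−s−f = 0.444 and s = 0.012.
u_1 = 0.012000 × 0.444 + 0.012 = 0.017328.
u_2 = 0.017328 × 0.444 + 0.012 = 0.019694.

Unemployment rate after two quarters ≈ 1.97%.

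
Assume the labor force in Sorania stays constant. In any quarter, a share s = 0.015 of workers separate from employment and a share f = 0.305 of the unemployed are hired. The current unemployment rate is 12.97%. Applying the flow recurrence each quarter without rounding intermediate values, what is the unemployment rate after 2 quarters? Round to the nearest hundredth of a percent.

Unemployment rate after two quarters ≈ 8.52%.

With a fixed labor force, u_{t+1} = u_t + s·(1−u_t) − f·u_t = u_t·(1−s−f) + s.
Here 1−s−f = 0.680 and s = 0.015.
u_1 = 0.129700 × 0.680 + 0.015 = 0.103196.
u_2 = 0.103196 × 0.680 + 0.015 = 0.085173.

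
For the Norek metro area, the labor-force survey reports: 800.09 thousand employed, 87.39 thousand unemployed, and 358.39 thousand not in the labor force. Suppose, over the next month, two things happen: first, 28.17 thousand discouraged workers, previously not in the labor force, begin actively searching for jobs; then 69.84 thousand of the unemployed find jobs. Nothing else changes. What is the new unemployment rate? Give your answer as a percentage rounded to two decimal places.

Initially, labor force = 800.09 + 87.39 = 887.48 thousand, so u = 87.39/887.48 = 9.85%.
After the first change, unemployed and labor force both rise by 28.17 → E = 800.09, U = 115.56, labor force = 915.65 thousand.
After the second change, unemployed falls and employed rises by 69.84; labor force unchanged → E = 869.93, U = 45.72, labor force = 915.65 thousand.
New unemployment rate = 45.72 / 915.65 = 4.99%.

New unemployment rate ≈ 4.99%.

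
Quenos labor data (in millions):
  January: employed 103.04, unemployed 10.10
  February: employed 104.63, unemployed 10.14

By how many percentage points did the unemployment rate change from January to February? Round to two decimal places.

January: labor force = 103.04 + 10.10 = 113.14; u = 10.10/113.14 = 8.93%.
February: labor force = 104.63 + 10.14 = 114.77; u = 10.14/114.77 = 8.84%.
Change = 8.84% − 8.93% = −0.09 pp.

The unemployment rate changed by −0.09 percentage points.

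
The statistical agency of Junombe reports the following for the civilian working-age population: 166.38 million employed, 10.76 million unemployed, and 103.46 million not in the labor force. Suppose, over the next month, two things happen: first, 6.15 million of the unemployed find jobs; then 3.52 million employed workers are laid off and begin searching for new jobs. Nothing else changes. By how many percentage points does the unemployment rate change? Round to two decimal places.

The unemployment rate changes by −1.48 percentage points.

Initially, labor force = 166.38 + 10.76 = 177.14 million, so u = 10.76/177.14 = 6.07%.
After the first change, unemployed falls and employed rises by 6.15; labor force unchanged → E = 172.53, U = 4.61, labor force = 177.14 million.
After the second change, employed falls and unemployed rises by 3.52; labor force unchanged → E = 169.01, U = 8.13, labor force = 177.14 million.
New unemployment rate = 8.13 / 177.14 = 4.59%.
Change = 4.59% − 6.07% = −1.48 percentage points.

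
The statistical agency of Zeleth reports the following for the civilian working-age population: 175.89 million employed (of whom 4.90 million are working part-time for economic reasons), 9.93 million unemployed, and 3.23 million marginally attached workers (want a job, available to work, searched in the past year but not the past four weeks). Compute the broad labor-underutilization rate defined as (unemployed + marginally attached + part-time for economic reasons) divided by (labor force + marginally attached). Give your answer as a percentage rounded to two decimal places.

Labor force = 175.89 + 9.93 = 185.82 million.
Numerator = 9.93 + 3.23 + 4.90 = 18.06 million.
Denominator = 185.82 + 3.23 = 189.05 million.
Broad rate = 18.06 / 189.05 = 9.55%.

Broad underutilization rate ≈ 9.55%.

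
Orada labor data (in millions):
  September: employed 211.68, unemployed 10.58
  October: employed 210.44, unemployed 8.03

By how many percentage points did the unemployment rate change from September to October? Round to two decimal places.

September: labor force = 211.68 + 10.58 = 222.26; u = 10.58/222.26 = 4.76%.
October: labor force = 210.44 + 8.03 = 218.47; u = 8.03/218.47 = 3.68%.
Change = 3.68% − 4.76% = −1.08 pp.

The unemployment rate changed by −1.08 percentage points.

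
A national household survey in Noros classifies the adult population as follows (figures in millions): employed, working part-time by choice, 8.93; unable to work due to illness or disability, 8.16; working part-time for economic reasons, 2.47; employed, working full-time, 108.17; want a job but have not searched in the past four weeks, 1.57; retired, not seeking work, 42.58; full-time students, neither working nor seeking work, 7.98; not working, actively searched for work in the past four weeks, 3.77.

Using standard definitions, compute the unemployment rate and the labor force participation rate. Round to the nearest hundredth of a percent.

Unemployment rate ≈ 3.06%; labor force participation rate ≈ 67.17%.

Employed = 8.93 + 2.47 + 108.17 = 119.57 million (anyone who worked, including part-time for economic reasons, counts as employed).
Unemployed = 3.77 million.
Labor force = 119.57 + 3.77 = 123.34 million.
Not in labor force = 8.16 + 1.57 + 42.58 + 7.98 = 60.29 million (those not working and not actively searching are outside the labor force — including those who want a job but have given up searching).
Civilian working-age population = 123.34 + 60.29 = 183.63 million.
Unemployment rate = 3.77 / 123.34 = 3.06%.
Labor force participation rate = 123.34 / 183.63 = 67.17%.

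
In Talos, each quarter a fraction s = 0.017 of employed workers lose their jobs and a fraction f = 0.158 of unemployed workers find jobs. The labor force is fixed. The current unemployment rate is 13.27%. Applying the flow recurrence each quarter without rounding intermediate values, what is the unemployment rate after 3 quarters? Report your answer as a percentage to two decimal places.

Unemployment rate after three quarters ≈ 11.71%.

With a fixed labor force, u_{t+1} = u_t + s·(1−u_t) − f·u_t = u_t·(1−s−f) + s.
Here 1−s−f = 0.825 and s = 0.017.
u_1 = 0.132700 × 0.825 + 0.017 = 0.126478.
u_2 = 0.126478 × 0.825 + 0.017 = 0.121344.
u_3 = 0.121344 × 0.825 + 0.017 = 0.117109.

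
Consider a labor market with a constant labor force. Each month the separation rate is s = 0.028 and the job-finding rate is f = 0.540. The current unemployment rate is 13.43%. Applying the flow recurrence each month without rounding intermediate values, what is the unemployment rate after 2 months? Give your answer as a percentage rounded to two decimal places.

With a fixed labor force, u_{t+1} = u_t + s·(1−u_t) − f·u_t = u_t·(1−s−f) + s.
Here 1−s−f = 0.432 and s = 0.028.
u_1 = 0.134300 × 0.432 + 0.028 = 0.086018.
u_2 = 0.086018 × 0.432 + 0.028 = 0.065160.

Unemployment rate after two months ≈ 6.52%.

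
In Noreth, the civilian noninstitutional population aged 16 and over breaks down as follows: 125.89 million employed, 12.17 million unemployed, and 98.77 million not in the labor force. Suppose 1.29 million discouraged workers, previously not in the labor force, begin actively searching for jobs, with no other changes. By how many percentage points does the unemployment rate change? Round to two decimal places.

The unemployment rate changes by +0.84 percentage points.

Initially, labor force = 125.89 + 12.17 = 138.06 million, so u = 12.17/138.06 = 8.82%.
After the change, unemployed and labor force both rise by 1.29 → E = 125.89, U = 13.46, labor force = 139.35 million.
New unemployment rate = 13.46 / 139.35 = 9.66%.
Change = 9.66% − 8.82% = +0.84 percentage points.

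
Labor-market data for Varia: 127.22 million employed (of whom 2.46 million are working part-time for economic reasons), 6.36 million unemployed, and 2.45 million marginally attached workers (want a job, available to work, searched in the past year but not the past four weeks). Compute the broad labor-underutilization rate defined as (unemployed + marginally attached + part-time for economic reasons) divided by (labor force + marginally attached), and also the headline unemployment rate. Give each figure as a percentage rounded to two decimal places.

Labor force = 127.22 + 6.36 = 133.58 million.
Numerator = 6.36 + 2.45 + 2.46 = 11.27 million.
Denominator = 133.58 + 2.45 = 136.03 million.
Broad rate = 11.27 / 136.03 = 8.28%.
Headline unemployment rate = 6.36 / 133.58 = 4.76%.

Broad underutilization rate ≈ 8.28%; headline unemployment rate ≈ 4.76%.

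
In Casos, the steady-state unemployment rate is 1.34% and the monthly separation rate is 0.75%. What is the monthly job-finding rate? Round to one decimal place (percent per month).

From u* = s/(s+f): f = s·(1−u)/u.
f = 0.75 × (1 − 0.0134) / 0.0134 = 0.7399 / 0.0134 ≈ 55.2% per month.

Job-finding rate ≈ 55.2% per month.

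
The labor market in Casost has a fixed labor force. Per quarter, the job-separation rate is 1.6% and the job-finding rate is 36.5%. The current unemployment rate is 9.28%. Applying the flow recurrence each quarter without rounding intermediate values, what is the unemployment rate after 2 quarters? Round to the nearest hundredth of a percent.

With a fixed labor force, u_{t+1} = u_t + s·(1−u_t) − f·u_t = u_t·(1−s−f) + s.
Here 1−s−f = 0.619 and s = 0.016.
u_1 = 0.092800 × 0.619 + 0.016 = 0.073443.
u_2 = 0.073443 × 0.619 + 0.016 = 0.061461.

Unemployment rate after two quarters ≈ 6.15%.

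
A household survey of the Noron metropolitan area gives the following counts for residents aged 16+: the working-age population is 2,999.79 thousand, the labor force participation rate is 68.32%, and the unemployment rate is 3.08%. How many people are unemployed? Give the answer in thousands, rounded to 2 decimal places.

About 63.12 thousand are unemployed.

Labor force = 0.6832 × 2,999.79 = 2,049.46 thousand.
Unemployed = 0.0308 × 2,049.46 ≈ 63.12 thousand.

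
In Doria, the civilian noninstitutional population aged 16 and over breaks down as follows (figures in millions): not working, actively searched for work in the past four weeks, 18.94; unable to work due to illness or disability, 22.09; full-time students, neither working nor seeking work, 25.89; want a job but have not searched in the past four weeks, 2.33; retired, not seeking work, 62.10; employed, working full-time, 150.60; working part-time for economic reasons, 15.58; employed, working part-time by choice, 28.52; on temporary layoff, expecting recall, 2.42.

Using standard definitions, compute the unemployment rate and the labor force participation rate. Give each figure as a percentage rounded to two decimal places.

Unemployment rate ≈ 9.89%; labor force participation rate ≈ 65.78%.

Employed = 150.60 + 15.58 + 28.52 = 194.70 million (anyone who worked, including part-time for economic reasons, counts as employed).
Unemployed = 18.94 + 2.42 = 21.36 million (jobless and actively searching, or on temporary layoff).
Labor force = 194.70 + 21.36 = 216.06 million.
Not in labor force = 22.09 + 25.89 + 2.33 + 62.10 = 112.41 million (those not working and not actively searching are outside the labor force — including those who want a job but have given up searching).
Civilian working-age population = 216.06 + 112.41 = 328.47 million.
Unemployment rate = 21.36 / 216.06 = 9.89%.
Labor force participation rate = 216.06 / 328.47 = 65.78%.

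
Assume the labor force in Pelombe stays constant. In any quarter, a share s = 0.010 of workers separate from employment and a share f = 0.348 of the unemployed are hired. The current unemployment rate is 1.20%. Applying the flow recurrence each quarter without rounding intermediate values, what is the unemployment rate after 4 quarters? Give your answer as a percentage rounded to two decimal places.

With a fixed labor force, u_{t+1} = u_t + s·(1−u_t) − f·u_t = u_t·(1−s−f) + s.
Here 1−s−f = 0.642 and s = 0.010.
u_1 = 0.012000 × 0.642 + 0.010 = 0.017704.
u_2 = 0.017704 × 0.642 + 0.010 = 0.021366.
u_3 = 0.021366 × 0.642 + 0.010 = 0.023717.
u_4 = 0.023717 × 0.642 + 0.010 = 0.025226.

Unemployment rate after four quarters ≈ 2.52%.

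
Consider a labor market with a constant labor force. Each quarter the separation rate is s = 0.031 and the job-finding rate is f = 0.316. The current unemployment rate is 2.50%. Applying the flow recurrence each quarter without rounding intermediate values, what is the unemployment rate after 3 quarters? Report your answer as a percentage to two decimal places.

With a fixed labor force, u_{t+1} = u_t + s·(1−u_t) − f·u_t = u_t·(1−s−f) + s.
Here 1−s−f = 0.653 and s = 0.031.
u_1 = 0.025000 × 0.653 + 0.031 = 0.047325.
u_2 = 0.047325 × 0.653 + 0.031 = 0.061903.
u_3 = 0.061903 × 0.653 + 0.031 = 0.071423.

Unemployment rate after three quarters ≈ 7.14%.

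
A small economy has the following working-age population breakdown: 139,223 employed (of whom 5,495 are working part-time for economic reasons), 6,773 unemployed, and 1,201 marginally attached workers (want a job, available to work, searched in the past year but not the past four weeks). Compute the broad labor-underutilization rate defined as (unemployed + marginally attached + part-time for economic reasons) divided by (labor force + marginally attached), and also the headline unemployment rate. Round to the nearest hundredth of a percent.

Labor force = 139,223 + 6,773 = 145,996.
Numerator = 6,773 + 1,201 + 5,495 = 13,469.
Denominator = 145,996 + 1,201 = 147,197.
Broad rate = 13,469 / 147,197 = 9.15%.
Headline unemployment rate = 6,773 / 145,996 = 4.64%.

Broad underutilization rate ≈ 9.15%; headline unemployment rate ≈ 4.64%.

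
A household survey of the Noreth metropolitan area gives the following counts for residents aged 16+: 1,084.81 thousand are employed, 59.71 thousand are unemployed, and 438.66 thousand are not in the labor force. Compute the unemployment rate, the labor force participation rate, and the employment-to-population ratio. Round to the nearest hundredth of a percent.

Labor force = employed + unemployed = 1,084.81 + 59.71 = 1,144.52 thousand.
Working-age population = 1,144.52 + 438.66 = 1,583.18 thousand.
Unemployment rate = 59.71 / 1,144.52 = 5.22%.
Labor force participation rate = 1,144.52 / 1,583.18 = 72.29%.
Employment-population ratio = 1,084.81 / 1,583.18 = 68.52%.

Unemployment rate ≈ 5.22%; labor force participation rate ≈ 72.29%; employment-population ratio ≈ 68.52%.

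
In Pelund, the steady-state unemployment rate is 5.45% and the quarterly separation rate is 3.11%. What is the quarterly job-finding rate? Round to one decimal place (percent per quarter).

Job-finding rate ≈ 54.0% per quarter.

From u* = s/(s+f): f = s·(1−u)/u.
f = 3.11 × (1 − 0.0545) / 0.0545 = 2.9405 / 0.0545 ≈ 54.0% per quarter.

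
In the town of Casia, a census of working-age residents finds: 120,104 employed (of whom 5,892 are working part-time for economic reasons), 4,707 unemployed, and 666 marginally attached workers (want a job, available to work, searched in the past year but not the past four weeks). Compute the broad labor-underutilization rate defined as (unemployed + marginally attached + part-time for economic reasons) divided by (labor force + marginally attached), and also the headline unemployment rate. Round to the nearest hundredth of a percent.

Broad underutilization rate ≈ 8.98%; headline unemployment rate ≈ 3.77%.

Labor force = 120,104 + 4,707 = 124,811.
Numerator = 4,707 + 666 + 5,892 = 11,265.
Denominator = 124,811 + 666 = 125,477.
Broad rate = 11,265 / 125,477 = 8.98%.
Headline unemployment rate = 4,707 / 124,811 = 3.77%.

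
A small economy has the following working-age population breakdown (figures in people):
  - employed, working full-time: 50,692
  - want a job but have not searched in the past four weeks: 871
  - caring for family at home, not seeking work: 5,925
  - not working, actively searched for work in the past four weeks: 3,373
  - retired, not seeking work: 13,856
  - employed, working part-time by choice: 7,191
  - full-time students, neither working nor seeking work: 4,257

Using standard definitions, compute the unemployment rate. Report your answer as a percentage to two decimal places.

Unemployment rate ≈ 5.51%.

Employed = 50,692 + 7,191 = 57,883.
Unemployed = 3,373.
Labor force = 57,883 + 3,373 = 61,256.
Unemployment rate = 3,373 / 61,256 = 5.51%.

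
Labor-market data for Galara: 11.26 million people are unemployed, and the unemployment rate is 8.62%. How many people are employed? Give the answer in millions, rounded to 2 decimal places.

About 119.37 million are employed.

Labor force = U / u = 11.26 / 0.0862 ≈ 130.63 million.
Employed = labor force − unemployed = 130.63 − 11.26 = 119.37 million.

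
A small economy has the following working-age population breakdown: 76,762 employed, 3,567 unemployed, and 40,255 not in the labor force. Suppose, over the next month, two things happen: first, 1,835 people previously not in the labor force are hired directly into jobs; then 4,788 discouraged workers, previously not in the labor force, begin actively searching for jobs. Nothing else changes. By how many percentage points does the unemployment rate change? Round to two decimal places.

The unemployment rate changes by +5.17 percentage points.

Initially, labor force = 76,762 + 3,567 = 80,329, so u = 3,567/80,329 = 4.44%.
After the first change, employed and labor force both rise by 1,835; unemployed unchanged → E = 78,597, U = 3,567, labor force = 82,164.
After the second change, unemployed and labor force both rise by 4,788 → E = 78,597, U = 8,355, labor force = 86,952.
New unemployment rate = 8,355 / 86,952 = 9.61%.
Change = 9.61% − 4.44% = +5.17 percentage points.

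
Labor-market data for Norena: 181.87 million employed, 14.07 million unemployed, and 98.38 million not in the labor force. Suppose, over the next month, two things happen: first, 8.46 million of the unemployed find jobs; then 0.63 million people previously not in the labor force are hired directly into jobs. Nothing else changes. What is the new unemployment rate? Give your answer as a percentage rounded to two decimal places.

Initially, labor force = 181.87 + 14.07 = 195.94 million, so u = 14.07/195.94 = 7.18%.
After the first change, unemployed falls and employed rises by 8.46; labor force unchanged → E = 190.33, U = 5.61, labor force = 195.94 million.
After the second change, employed and labor force both rise by 0.63; unemployed unchanged → E = 190.96, U = 5.61, labor force = 196.57 million.
New unemployment rate = 5.61 / 196.57 = 2.85%.

New unemployment rate ≈ 2.85%.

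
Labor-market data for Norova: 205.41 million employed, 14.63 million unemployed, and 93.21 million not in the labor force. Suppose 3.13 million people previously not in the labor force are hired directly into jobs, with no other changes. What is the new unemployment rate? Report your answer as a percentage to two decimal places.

Initially, labor force = 205.41 + 14.63 = 220.04 million, so u = 14.63/220.04 = 6.65%.
After the change, employed and labor force both rise by 3.13; unemployed unchanged → E = 208.54, U = 14.63, labor force = 223.17 million.
New unemployment rate = 14.63 / 223.17 = 6.56%.

New unemployment rate ≈ 6.56%.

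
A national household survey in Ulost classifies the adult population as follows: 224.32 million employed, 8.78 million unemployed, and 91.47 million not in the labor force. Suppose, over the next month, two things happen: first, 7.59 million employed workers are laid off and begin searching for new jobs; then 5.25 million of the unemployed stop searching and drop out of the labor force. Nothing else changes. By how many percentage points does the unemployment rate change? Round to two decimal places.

Initially, labor force = 224.32 + 8.78 = 233.10 million, so u = 8.78/233.10 = 3.77%.
After the first change, employed falls and unemployed rises by 7.59; labor force unchanged → E = 216.73, U = 16.37, labor force = 233.10 million.
After the second change, unemployed and labor force both fall by 5.25 → E = 216.73, U = 11.12, labor force = 227.85 million.
New unemployment rate = 11.12 / 227.85 = 4.88%.
Change = 4.88% − 3.77% = +1.11 percentage points.

The unemployment rate changes by +1.11 percentage points.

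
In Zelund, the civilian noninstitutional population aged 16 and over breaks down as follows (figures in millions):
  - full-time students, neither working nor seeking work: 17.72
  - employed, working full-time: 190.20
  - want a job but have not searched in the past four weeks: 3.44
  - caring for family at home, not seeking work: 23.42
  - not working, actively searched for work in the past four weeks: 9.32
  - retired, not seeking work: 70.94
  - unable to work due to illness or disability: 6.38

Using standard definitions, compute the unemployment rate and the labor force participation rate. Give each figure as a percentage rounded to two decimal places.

Unemployment rate ≈ 4.67%; labor force participation rate ≈ 62.07%.

Employed = 190.20 million.
Unemployed = 9.32 million.
Labor force = 190.20 + 9.32 = 199.52 million.
Not in labor force = 17.72 + 3.44 + 23.42 + 70.94 + 6.38 = 121.90 million (those not working and not actively searching are outside the labor force — including those who want a job but have given up searching).
Civilian working-age population = 199.52 + 121.90 = 321.42 million.
Unemployment rate = 9.32 / 199.52 = 4.67%.
Labor force participation rate = 199.52 / 321.42 = 62.07%.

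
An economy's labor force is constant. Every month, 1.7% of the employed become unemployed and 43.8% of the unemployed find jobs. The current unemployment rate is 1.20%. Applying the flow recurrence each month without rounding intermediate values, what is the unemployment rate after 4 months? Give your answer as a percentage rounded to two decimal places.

Unemployment rate after four months ≈ 3.51%.

With a fixed labor force, u_{t+1} = u_t + s·(1−u_t) − f·u_t = u_t·(1−s−f) + s.
Here 1−s−f = 0.545 and s = 0.017.
u_1 = 0.012000 × 0.545 + 0.017 = 0.023540.
u_2 = 0.023540 × 0.545 + 0.017 = 0.029829.
u_3 = 0.029829 × 0.545 + 0.017 = 0.033257.
u_4 = 0.033257 × 0.545 + 0.017 = 0.035125.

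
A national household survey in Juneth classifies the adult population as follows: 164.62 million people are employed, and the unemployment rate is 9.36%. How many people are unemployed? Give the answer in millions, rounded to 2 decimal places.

Let U be the number unemployed. The labor force is E + U, and U/(E+U) = 0.0936.
So U = 0.0936 × 164.62 / (1 − 0.0936) = 15.4084 / 0.9064 ≈ 17.00 million.

About 17.00 million are unemployed.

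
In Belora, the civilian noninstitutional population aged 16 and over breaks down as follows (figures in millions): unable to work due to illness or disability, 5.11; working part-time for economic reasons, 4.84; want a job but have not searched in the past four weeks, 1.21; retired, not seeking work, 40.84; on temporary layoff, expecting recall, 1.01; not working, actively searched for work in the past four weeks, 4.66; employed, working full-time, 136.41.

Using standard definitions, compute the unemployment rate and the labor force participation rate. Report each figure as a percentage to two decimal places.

Employed = 4.84 + 136.41 = 141.25 million (anyone who worked, including part-time for economic reasons, counts as employed).
Unemployed = 1.01 + 4.66 = 5.67 million (jobless and actively searching, or on temporary layoff).
Labor force = 141.25 + 5.67 = 146.92 million.
Not in labor force = 5.11 + 1.21 + 40.84 = 47.16 million (those not working and not actively searching are outside the labor force — including those who want a job but have given up searching).
Civilian working-age population = 146.92 + 47.16 = 194.08 million.
Unemployment rate = 5.67 / 146.92 = 3.86%.
Labor force participation rate = 146.92 / 194.08 = 75.70%.

Unemployment rate ≈ 3.86%; labor force participation rate ≈ 75.70%.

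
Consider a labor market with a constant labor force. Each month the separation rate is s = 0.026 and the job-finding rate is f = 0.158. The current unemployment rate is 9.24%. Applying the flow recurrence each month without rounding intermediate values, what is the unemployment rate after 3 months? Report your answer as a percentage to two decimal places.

With a fixed labor force, u_{t+1} = u_t + s·(1−u_t) − f·u_t = u_t·(1−s−f) + s.
Here 1−s−f = 0.816 and s = 0.026.
u_1 = 0.092400 × 0.816 + 0.026 = 0.101398.
u_2 = 0.101398 × 0.816 + 0.026 = 0.108741.
u_3 = 0.108741 × 0.816 + 0.026 = 0.114733.

Unemployment rate after three months ≈ 11.47%.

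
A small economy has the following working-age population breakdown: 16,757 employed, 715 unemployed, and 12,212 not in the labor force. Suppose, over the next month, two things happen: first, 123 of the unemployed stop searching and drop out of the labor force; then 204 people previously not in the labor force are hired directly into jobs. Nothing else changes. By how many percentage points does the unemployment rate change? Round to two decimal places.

The unemployment rate changes by −0.72 percentage points.

Initially, labor force = 16,757 + 715 = 17,472, so u = 715/17,472 = 4.09%.
After the first change, unemployed and labor force both fall by 123 → E = 16,757, U = 592, labor force = 17,349.
After the second change, employed and labor force both rise by 204; unemployed unchanged → E = 16,961, U = 592, labor force = 17,553.
New unemployment rate = 592 / 17,553 = 3.37%.
Change = 3.37% − 4.09% = −0.72 percentage points.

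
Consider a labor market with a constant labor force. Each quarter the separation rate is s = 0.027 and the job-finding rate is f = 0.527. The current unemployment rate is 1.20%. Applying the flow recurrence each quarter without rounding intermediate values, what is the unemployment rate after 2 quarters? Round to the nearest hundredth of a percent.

With a fixed labor force, u_{t+1} = u_t + s·(1−u_t) − f·u_t = u_t·(1−s−f) + s.
Here 1−s−f = 0.446 and s = 0.027.
u_1 = 0.012000 × 0.446 + 0.027 = 0.032352.
u_2 = 0.032352 × 0.446 + 0.027 = 0.041429.

Unemployment rate after two quarters ≈ 4.14%.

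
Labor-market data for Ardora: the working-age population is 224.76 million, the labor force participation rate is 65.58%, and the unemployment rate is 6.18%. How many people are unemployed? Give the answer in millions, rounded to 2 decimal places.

Labor force = 0.6558 × 224.76 = 147.40 million.
Unemployed = 0.0618 × 147.40 ≈ 9.11 million.

About 9.11 million are unemployed.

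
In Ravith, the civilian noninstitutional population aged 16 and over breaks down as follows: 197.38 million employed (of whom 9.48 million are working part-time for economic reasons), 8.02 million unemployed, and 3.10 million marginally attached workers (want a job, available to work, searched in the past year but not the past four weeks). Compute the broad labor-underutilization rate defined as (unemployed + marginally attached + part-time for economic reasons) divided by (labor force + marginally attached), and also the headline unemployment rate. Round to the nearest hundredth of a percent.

Labor force = 197.38 + 8.02 = 205.40 million.
Numerator = 8.02 + 3.10 + 9.48 = 20.60 million.
Denominator = 205.40 + 3.10 = 208.50 million.
Broad rate = 20.60 / 208.50 = 9.88%.
Headline unemployment rate = 8.02 / 205.40 = 3.90%.

Broad underutilization rate ≈ 9.88%; headline unemployment rate ≈ 3.90%.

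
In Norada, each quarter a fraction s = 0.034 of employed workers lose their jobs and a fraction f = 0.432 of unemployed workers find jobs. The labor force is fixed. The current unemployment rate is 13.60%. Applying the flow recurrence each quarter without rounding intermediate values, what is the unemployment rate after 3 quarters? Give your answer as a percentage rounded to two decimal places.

Unemployment rate after three quarters ≈ 8.26%.

With a fixed labor force, u_{t+1} = u_t + s·(1−u_t) − f·u_t = u_t·(1−s−f) + s.
Here 1−s−f = 0.534 and s = 0.034.
u_1 = 0.136000 × 0.534 + 0.034 = 0.106624.
u_2 = 0.106624 × 0.534 + 0.034 = 0.090937.
u_3 = 0.090937 × 0.534 + 0.034 = 0.082560.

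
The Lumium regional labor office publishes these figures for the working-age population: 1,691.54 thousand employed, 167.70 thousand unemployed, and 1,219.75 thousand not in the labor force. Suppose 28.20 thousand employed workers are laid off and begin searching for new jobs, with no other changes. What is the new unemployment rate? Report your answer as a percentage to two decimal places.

Initially, labor force = 1,691.54 + 167.70 = 1,859.24 thousand, so u = 167.70/1,859.24 = 9.02%.
After the change, employed falls and unemployed rises by 28.20; labor force unchanged → E = 1,663.34, U = 195.90, labor force = 1,859.24 thousand.
New unemployment rate = 195.90 / 1,859.24 = 10.54%.

New unemployment rate ≈ 10.54%.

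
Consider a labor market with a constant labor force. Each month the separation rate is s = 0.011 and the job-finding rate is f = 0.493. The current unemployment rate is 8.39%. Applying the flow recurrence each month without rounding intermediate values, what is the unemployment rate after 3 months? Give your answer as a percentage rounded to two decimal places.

With a fixed labor force, u_{t+1} = u_t + s·(1−u_t) − f·u_t = u_t·(1−s−f) + s.
Here 1−s−f = 0.496 and s = 0.011.
u_1 = 0.083900 × 0.496 + 0.011 = 0.052614.
u_2 = 0.052614 × 0.496 + 0.011 = 0.037097.
u_3 = 0.037097 × 0.496 + 0.011 = 0.029400.

Unemployment rate after three months ≈ 2.94%.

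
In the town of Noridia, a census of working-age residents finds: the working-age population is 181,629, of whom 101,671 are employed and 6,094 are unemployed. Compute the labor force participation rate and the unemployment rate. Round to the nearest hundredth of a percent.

Labor force = employed + unemployed = 101,671 + 6,094 = 107,765.
Unemployment rate = 6,094 / 107,765 = 5.65%.
Labor force participation rate = 107,765 / 181,629 = 59.33%.

Labor force participation rate ≈ 59.33%; unemployment rate ≈ 5.65%.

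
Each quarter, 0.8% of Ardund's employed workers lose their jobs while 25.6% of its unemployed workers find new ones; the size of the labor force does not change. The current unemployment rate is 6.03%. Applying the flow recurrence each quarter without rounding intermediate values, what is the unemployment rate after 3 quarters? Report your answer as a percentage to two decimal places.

Unemployment rate after three quarters ≈ 4.23%.

With a fixed labor force, u_{t+1} = u_t + s·(1−u_t) − f·u_t = u_t·(1−s−f) + s.
Here 1−s−f = 0.736 and s = 0.008.
u_1 = 0.060300 × 0.736 + 0.008 = 0.052381.
u_2 = 0.052381 × 0.736 + 0.008 = 0.046552.
u_3 = 0.046552 × 0.736 + 0.008 = 0.042262.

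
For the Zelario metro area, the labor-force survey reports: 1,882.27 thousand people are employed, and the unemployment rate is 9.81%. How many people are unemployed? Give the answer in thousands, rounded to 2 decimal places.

Let U be the number unemployed. The labor force is E + U, and U/(E+U) = 0.0981.
So U = 0.0981 × 1,882.27 / (1 − 0.0981) = 184.6507 / 0.9019 ≈ 204.74 thousand.

About 204.74 thousand are unemployed.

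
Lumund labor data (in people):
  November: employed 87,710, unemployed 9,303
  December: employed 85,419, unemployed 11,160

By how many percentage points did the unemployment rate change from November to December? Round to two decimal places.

November: labor force = 87,710 + 9,303 = 97,013; u = 9,303/97,013 = 9.59%.
December: labor force = 85,419 + 11,160 = 96,579; u = 11,160/96,579 = 11.56%.
Change = 11.56% − 9.59% = +1.97 pp.

The unemployment rate changed by +1.97 percentage points.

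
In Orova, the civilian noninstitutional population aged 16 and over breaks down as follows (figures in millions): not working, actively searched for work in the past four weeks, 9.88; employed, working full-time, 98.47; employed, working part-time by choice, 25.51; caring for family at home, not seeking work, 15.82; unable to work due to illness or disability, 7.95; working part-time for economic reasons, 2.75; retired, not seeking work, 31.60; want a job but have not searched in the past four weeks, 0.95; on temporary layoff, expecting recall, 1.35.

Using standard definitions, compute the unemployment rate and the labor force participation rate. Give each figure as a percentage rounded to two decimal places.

Unemployment rate ≈ 8.14%; labor force participation rate ≈ 71.01%.

Employed = 98.47 + 25.51 + 2.75 = 126.73 million (anyone who worked, including part-time for economic reasons, counts as employed).
Unemployed = 9.88 + 1.35 = 11.23 million (jobless and actively searching, or on temporary layoff).
Labor force = 126.73 + 11.23 = 137.96 million.
Not in labor force = 15.82 + 7.95 + 31.60 + 0.95 = 56.32 million (those not working and not actively searching are outside the labor force — including those who want a job but have given up searching).
Civilian working-age population = 137.96 + 56.32 = 194.28 million.
Unemployment rate = 11.23 / 137.96 = 8.14%.
Labor force participation rate = 137.96 / 194.28 = 71.01%.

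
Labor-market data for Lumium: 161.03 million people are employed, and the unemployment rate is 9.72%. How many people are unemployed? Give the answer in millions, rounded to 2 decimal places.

About 17.34 million are unemployed.

Let U be the number unemployed. The labor force is E + U, and U/(E+U) = 0.0972.
So U = 0.0972 × 161.03 / (1 − 0.0972) = 15.6521 / 0.9028 ≈ 17.34 million.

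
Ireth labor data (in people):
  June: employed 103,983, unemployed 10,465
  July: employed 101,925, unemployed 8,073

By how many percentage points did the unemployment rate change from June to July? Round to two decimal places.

June: labor force = 103,983 + 10,465 = 114,448; u = 10,465/114,448 = 9.14%.
July: labor force = 101,925 + 8,073 = 109,998; u = 8,073/109,998 = 7.34%.
Change = 7.34% − 9.14% = −1.80 pp.

The unemployment rate changed by −1.80 percentage points.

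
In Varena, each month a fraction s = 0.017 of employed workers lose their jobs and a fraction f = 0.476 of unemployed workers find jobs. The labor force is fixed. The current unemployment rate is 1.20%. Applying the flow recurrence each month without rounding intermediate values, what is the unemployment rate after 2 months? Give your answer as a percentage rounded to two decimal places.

Unemployment rate after two months ≈ 2.87%.

With a fixed labor force, u_{t+1} = u_t + s·(1−u_t) − f·u_t = u_t·(1−s−f) + s.
Here 1−s−f = 0.507 and s = 0.017.
u_1 = 0.012000 × 0.507 + 0.017 = 0.023084.
u_2 = 0.023084 × 0.507 + 0.017 = 0.028704.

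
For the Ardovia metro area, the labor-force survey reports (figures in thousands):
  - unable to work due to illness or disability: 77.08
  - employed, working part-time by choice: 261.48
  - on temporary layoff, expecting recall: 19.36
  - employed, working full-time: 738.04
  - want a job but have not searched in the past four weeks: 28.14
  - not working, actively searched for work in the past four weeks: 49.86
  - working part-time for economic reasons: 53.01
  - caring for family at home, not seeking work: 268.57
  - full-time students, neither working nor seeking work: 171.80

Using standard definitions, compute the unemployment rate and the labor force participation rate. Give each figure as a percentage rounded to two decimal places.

Employed = 261.48 + 738.04 + 53.01 = 1,052.53 thousand (anyone who worked, including part-time for economic reasons, counts as employed).
Unemployed = 19.36 + 49.86 = 69.22 thousand (jobless and actively searching, or on temporary layoff).
Labor force = 1,052.53 + 69.22 = 1,121.75 thousand.
Not in labor force = 77.08 + 28.14 + 268.57 + 171.80 = 545.59 thousand (those not working and not actively searching are outside the labor force — including those who want a job but have given up searching).
Civilian working-age population = 1,121.75 + 545.59 = 1,667.34 thousand.
Unemployment rate = 69.22 / 1,121.75 = 6.17%.
Labor force participation rate = 1,121.75 / 1,667.34 = 67.28%.

Unemployment rate ≈ 6.17%; labor force participation rate ≈ 67.28%.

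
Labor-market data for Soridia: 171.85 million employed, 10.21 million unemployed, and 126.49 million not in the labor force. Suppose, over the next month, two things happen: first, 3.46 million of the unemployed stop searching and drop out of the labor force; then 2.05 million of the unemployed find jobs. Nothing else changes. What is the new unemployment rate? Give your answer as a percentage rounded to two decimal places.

Initially, labor force = 171.85 + 10.21 = 182.06 million, so u = 10.21/182.06 = 5.61%.
After the first change, unemployed and labor force both fall by 3.46 → E = 171.85, U = 6.75, labor force = 178.60 million.
After the second change, unemployed falls and employed rises by 2.05; labor force unchanged → E = 173.90, U = 4.70, labor force = 178.60 million.
New unemployment rate = 4.70 / 178.60 = 2.63%.

New unemployment rate ≈ 2.63%.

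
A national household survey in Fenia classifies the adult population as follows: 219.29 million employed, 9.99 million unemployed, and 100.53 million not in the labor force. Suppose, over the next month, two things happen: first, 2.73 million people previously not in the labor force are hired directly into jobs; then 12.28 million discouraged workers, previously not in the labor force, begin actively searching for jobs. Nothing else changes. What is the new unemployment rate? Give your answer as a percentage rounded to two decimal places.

New unemployment rate ≈ 9.12%.

Initially, labor force = 219.29 + 9.99 = 229.28 million, so u = 9.99/229.28 = 4.36%.
After the first change, employed and labor force both rise by 2.73; unemployed unchanged → E = 222.02, U = 9.99, labor force = 232.01 million.
After the second change, unemployed and labor force both rise by 12.28 → E = 222.02, U = 22.27, labor force = 244.29 million.
New unemployment rate = 22.27 / 244.29 = 9.12%.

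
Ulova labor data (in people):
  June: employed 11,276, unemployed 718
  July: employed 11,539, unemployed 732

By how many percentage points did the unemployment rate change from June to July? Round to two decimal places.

June: labor force = 11,276 + 718 = 11,994; u = 718/11,994 = 5.99%.
July: labor force = 11,539 + 732 = 12,271; u = 732/12,271 = 5.97%.
Change = 5.97% − 5.99% = −0.02 pp.

The unemployment rate changed by −0.02 percentage points.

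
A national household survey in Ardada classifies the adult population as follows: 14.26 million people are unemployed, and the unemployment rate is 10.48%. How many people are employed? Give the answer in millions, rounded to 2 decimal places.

About 121.81 million are employed.

Labor force = U / u = 14.26 / 0.1048 ≈ 136.07 million.
Employed = labor force − unemployed = 136.07 − 14.26 = 121.81 million.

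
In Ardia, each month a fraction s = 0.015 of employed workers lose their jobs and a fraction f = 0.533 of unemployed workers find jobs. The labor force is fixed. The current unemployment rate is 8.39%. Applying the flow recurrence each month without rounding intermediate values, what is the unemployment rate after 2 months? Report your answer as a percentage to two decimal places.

Unemployment rate after two months ≈ 3.89%.

With a fixed labor force, u_{t+1} = u_t + s·(1−u_t) − f·u_t = u_t·(1−s−f) + s.
Here 1−s−f = 0.452 and s = 0.015.
u_1 = 0.083900 × 0.452 + 0.015 = 0.052923.
u_2 = 0.052923 × 0.452 + 0.015 = 0.038921.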